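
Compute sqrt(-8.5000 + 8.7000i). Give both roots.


|z| = sqrt(72.25+75.69) = 12.1631
sqrt((|z|+a)/2) = sqrt((12.1631+(-8.5))/2) = sqrt(1.8315) = 1.3533
sqrt((|z|-a)/2) = sqrt((12.1631-(-8.5))/2) = sqrt(10.3315) = 3.2143

±(1.3533 + 3.2143i) i.e. 1.3533 + 3.2143i and -1.3533 - 3.2143i


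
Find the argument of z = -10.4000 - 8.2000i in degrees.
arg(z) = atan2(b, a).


Re = -10.4, Im = -8.2
arg = atan2(-8.2, -10.4) = -141.7456 degrees

arg(z) = -141.7456 degrees


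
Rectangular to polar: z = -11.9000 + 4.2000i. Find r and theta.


r = sqrt(141.61+17.64) = sqrt(159.25) = 12.6194
theta = atan2(4.2, -11.9) = 160.5600 degrees

r = 12.6194, theta = 160.5600 degrees


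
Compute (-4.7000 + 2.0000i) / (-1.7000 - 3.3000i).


Conjugate of z2 = -1.7000 + 3.3000i
Numerator: (-4.7000 + 2.0000i)(-1.7000 + 3.3000i) = 1.3900 - 18.9100i
Denominator: (-1.7)^2 + (-3.3)^2 = 13.78
Result = (1.3900 - 18.9100i)/13.78

0.1009 - 1.3723i


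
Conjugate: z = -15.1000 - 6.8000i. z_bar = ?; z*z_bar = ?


z_bar = -15.1000 + 6.8000i
z*z_bar = (-15.1)^2 + (-6.8)^2 = 228.01 + 46.24 = 274.25

z_bar = -15.1000 + 6.8000i, z*z_bar = 274.25


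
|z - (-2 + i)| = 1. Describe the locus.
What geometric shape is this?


|z - z0| = r is a circle with center z0 and radius r.
Center = (-2, 1), radius = 1

Circle with center (-2, 1) and radius 1


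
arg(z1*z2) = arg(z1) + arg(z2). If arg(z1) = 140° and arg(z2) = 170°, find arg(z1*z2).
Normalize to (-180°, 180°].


arg(z1*z2) = 140° + 170° = 310°
Normalized to (-180°, 180°]: -50°

-50°


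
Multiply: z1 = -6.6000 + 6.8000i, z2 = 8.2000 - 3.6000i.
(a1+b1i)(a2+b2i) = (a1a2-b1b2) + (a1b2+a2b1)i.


Real = -6.6*8.2 - 6.8*(-3.6) = -54.12 - (-24.48) = -29.64
Imag = -6.6*(-3.6) + 8.2*6.8 = 23.76 + 55.76 = 79.52

-29.6400 + 79.5200i


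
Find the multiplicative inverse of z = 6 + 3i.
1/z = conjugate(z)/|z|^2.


|z|^2 = 36+9 = 45
1/z = (6 - 3i)/45

1/z = 0.1333 - 0.0667i


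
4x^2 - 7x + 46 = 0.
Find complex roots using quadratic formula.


disc = (-7)^2 - 4*4*46 = 49 - 736 = -687
sqrt(|disc|) = sqrt(687) = 26.2107
Real part = 7/(2*4) = 0.8750
Imag part = 26.2107/(2*4) = 3.2763

0.8750 ± 3.2763i


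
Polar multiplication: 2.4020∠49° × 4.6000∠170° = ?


r = 2.4020 * 4.6000 = 11.0492
theta = 49° + 170° = 219° = 219° (mod 360)

11.0492 cis(219°)


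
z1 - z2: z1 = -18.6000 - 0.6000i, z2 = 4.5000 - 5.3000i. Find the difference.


Real: -18.6 - 4.5 = -23.1
Imag: -0.6 + 5.3 = 4.7

-23.1000 + 4.7000i


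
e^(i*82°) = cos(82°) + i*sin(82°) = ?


cos(82°) = 0.1392
sin(82°) = 0.9903

e^(i*82°) = 0.1392 + 0.9903i


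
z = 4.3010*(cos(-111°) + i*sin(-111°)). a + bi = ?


a = 4.3010*cos(-111°) = 4.3010*(-0.35837) = -1.5413
b = 4.3010*sin(-111°) = 4.3010*(-0.93358) = -4.0153

-1.5413 - 4.0153i


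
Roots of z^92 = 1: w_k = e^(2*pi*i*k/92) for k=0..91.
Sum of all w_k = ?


The sum of all 92th roots of unity is 0.
Geometric series: (1 - w^92)/(1 - w) = (1-1)/(1-w) = 0 since w^92 = 1, w ≠ 1.
Alternatively: coefficient of z^91 in z^92 - 1 is 0.

0


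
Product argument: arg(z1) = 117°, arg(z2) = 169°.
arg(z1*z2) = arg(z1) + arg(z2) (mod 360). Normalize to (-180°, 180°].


arg(z1*z2) = 117° + 169° = 286°
Normalized to (-180°, 180°]: -74°

-74°


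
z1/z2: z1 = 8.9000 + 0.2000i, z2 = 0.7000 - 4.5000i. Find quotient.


Conjugate of z2 = 0.7000 + 4.5000i
Numerator: (8.9000 + 0.2000i)(0.7000 + 4.5000i) = 5.3300 + 40.1900i
Denominator: 0.7^2 + (-4.5)^2 = 20.74
Result = (5.3300 + 40.1900i)/20.74

0.2570 + 1.9378i


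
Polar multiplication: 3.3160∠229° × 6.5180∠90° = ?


r = 3.3160 * 6.5180 = 21.6137
theta = 229° + 90° = 319° = 319° (mod 360)

21.6137 cis(319°)


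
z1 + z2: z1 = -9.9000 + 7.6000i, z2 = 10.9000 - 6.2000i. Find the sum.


Real: -9.9 + 10.9 = 1
Imag: 7.6 - 6.2 = 1.4

1.0000 + 1.4000i


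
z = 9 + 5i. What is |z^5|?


|z| = sqrt(81+25) = sqrt(106) = 10.2956
|z^5| = |z|^5 = (sqrt(106))^5 = 106^2 * sqrt(106) = 11236*sqrt(106)

|z^5| = 11236*sqrt(106) ≈ 115681.7003


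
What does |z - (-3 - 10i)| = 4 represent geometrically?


|z - z0| = r is a circle with center z0 and radius r.
Center = (-3, -10), radius = 4

Circle with center (-3, -10) and radius 4


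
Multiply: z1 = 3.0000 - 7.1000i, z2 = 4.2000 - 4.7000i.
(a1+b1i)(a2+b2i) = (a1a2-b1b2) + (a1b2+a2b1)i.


Real = 3*4.2 - (-7.1)*(-4.7) = 12.6 - 33.37 = -20.77
Imag = 3*(-4.7) + 4.2*(-7.1) = -14.1 - (29.82) = -43.92

-20.7700 - 43.9200i


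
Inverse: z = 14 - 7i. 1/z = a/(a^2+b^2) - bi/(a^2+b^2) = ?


|z|^2 = 196+49 = 245
1/z = (14 + 7i)/245

1/z = 0.0571 + 0.0286i


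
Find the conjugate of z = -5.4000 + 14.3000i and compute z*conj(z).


z_bar = -5.4000 - 14.3000i
z*z_bar = (-5.4)^2 + 14.3^2 = 29.16 + 204.49 = 233.65

z_bar = -5.4000 - 14.3000i, z*z_bar = 233.65


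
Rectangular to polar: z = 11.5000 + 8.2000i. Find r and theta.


r = sqrt(132.25+67.24) = sqrt(199.49) = 14.1241
theta = atan2(8.2, 11.5) = 35.4905 degrees

r = 14.1241, theta = 35.4905 degrees


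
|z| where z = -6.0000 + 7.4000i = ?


|z| = sqrt((-6)^2 + 7.4^2) = sqrt(36 + 54.76) = sqrt(90.76) = 9.5268

|z| = 9.5268


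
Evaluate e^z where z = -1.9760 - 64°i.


e^-1.9760 = 0.1386
cos(-64°) = 0.4384
sin(-64°) = -0.8988
Real = 0.1386*0.4384 = 0.0608
Imag = 0.1386*(-0.8988) = -0.1246

0.0608 - 0.1246i


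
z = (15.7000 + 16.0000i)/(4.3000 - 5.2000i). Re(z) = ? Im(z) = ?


Multiply by conjugate: (15.7000 + 16.0000i)(4.3000 + 5.2000i) / (4.3^2 + (-5.2)^2)
Numerator real = 15.7*4.3 + 16*(-5.2) = -15.69
Numerator imag = 16*4.3 - 15.7*(-5.2) = 150.44
Denominator = 45.53
Re(z) = -15.69/45.53 = -0.3446
Im(z) = 150.44/45.53 = 3.3042

Re(z) = -0.3446, Im(z) = 3.3042


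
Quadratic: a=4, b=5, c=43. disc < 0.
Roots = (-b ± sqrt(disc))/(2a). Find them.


disc = 5^2 - 4*4*43 = 25 - 688 = -663
sqrt(|disc|) = sqrt(663) = 25.7488
Real part = -5/(2*4) = -0.6250
Imag part = 25.7488/(2*4) = 3.2186

-0.6250 ± 3.2186i


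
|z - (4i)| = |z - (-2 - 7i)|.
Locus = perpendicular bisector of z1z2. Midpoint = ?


Equal distances means the locus is the perpendicular bisector of z1 and z2.
Midpoint = ((0+(-2))/2, (4+(-7))/2) = (-1.0000, -1.5000)

Perpendicular bisector through (-1.0000, -1.5000)


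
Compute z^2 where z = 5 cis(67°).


r^2 = 5^2 = 25
n*theta = 2*67° = 134° = 134° (mod 360)
a = 25*cos(134°) = -17.3665
b = 25*sin(134°) = 17.9835

25 cis(134°) = -17.3665 + 17.9835i


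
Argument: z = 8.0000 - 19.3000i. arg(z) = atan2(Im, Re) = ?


Re = 8, Im = -19.3
arg = atan2(-19.3, 8) = -67.4856 degrees

arg(z) = -67.4856 degrees


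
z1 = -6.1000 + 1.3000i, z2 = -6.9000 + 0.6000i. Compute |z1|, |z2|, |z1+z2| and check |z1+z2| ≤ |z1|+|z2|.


|z1| = sqrt((-6.1)^2 + 1.3^2) = sqrt(38.9) = 6.2370
|z2| = sqrt((-6.9)^2 + 0.6^2) = sqrt(47.97) = 6.9260
z1+z2 = -13.0000 + 1.9000i
|z1+z2| = sqrt(172.61) = 13.1381
|z1|+|z2| = 6.2370 + 6.9260 = 13.1630

|z1+z2| = 13.1381 ≤ |z1|+|z2| = 13.1630 (verified)


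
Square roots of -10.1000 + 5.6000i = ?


|z| = sqrt(102.01+31.36) = 11.5486
sqrt((|z|+a)/2) = sqrt((11.5486+(-10.1))/2) = sqrt(0.7243) = 0.8511
sqrt((|z|-a)/2) = sqrt((11.5486-(-10.1))/2) = sqrt(10.8243) = 3.2900

±(0.8511 + 3.2900i) i.e. 0.8511 + 3.2900i and -0.8511 - 3.2900i


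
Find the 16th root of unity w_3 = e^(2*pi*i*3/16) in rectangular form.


Angle = 360*3/16 = 67.5°
a = cos(67.5°) = 0.3827
b = sin(67.5°) = 0.9239

0.3827 + 0.9239i


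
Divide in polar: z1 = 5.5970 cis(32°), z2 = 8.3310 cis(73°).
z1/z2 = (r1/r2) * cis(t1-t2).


r = 5.5970 / 8.3310 = 0.6718
theta = 32° - 73° = -41° = 319° (mod 360)

0.6718 cis(319°)


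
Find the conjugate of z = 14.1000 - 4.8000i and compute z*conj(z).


z_bar = 14.1000 + 4.8000i
z*z_bar = 14.1^2 + (-4.8)^2 = 198.81 + 23.04 = 221.85

z_bar = 14.1000 + 4.8000i, z*z_bar = 221.85


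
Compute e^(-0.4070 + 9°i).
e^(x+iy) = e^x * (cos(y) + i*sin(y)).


e^-0.4070 = 0.6656
cos(9°) = 0.9877
sin(9°) = 0.1564
Real = 0.6656*0.9877 = 0.6574
Imag = 0.6656*0.1564 = 0.1041

0.6574 + 0.1041i


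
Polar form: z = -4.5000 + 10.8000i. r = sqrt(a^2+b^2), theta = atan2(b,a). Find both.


r = sqrt(20.25+116.64) = sqrt(136.89) = 11.7000
theta = atan2(10.8, -4.5) = 112.6199 degrees

r = 11.7000, theta = 112.6199 degrees


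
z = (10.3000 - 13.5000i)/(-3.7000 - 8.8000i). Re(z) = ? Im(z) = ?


Multiply by conjugate: (10.3000 - 13.5000i)(-3.7000 + 8.8000i) / ((-3.7)^2 + (-8.8)^2)
Numerator real = 10.3*(-3.7) - (13.5)*(-8.8) = 80.69
Numerator imag = -13.5*(-3.7) - 10.3*(-8.8) = 140.59
Denominator = 91.13
Re(z) = 80.69/91.13 = 0.8854
Im(z) = 140.59/91.13 = 1.5427

Re(z) = 0.8854, Im(z) = 1.5427


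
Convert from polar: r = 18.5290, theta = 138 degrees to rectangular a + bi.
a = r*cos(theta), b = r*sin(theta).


a = 18.5290*cos(138°) = 18.5290*(-0.743145) = -13.7697
b = 18.5290*sin(138°) = 18.5290*0.66913 = 12.3983

-13.7697 + 12.3983i


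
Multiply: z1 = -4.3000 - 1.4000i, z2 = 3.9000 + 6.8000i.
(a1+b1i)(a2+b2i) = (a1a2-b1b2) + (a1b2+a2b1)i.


Real = -4.3*3.9 - (-1.4)*6.8 = -16.77 - (-9.52) = -7.25
Imag = -4.3*6.8 + 3.9*(-1.4) = -29.24 - (5.46) = -34.7

-7.2500 - 34.7000i


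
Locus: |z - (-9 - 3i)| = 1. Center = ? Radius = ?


|z - z0| = r is a circle with center z0 and radius r.
Center = (-9, -3), radius = 1

Circle with center (-9, -3) and radius 1


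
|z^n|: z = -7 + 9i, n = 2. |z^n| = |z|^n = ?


|z| = sqrt(49+81) = sqrt(130) = 11.4018
|z^2| = |z|^2 = (sqrt(130))^2 = 130

|z^2| = 130


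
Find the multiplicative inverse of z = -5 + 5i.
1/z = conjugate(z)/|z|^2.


|z|^2 = 25+25 = 50
1/z = (-5 - 5i)/50

1/z = -0.1000 - 0.1000i


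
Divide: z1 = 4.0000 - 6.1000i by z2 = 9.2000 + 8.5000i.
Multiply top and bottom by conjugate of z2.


Conjugate of z2 = 9.2000 - 8.5000i
Numerator: (4.0000 - 6.1000i)(9.2000 - 8.5000i) = -15.0500 - 90.1200i
Denominator: 9.2^2 + 8.5^2 = 156.89
Result = (-15.0500 - 90.1200i)/156.89

-0.0959 - 0.5744i


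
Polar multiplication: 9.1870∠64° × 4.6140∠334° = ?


r = 9.1870 * 4.6140 = 42.3888
theta = 64° + 334° = 398° = 38° (mod 360)

42.3888 cis(38°)


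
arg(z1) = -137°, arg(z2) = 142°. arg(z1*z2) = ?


arg(z1*z2) = -137° + 142° = 5°
Normalized to (-180°, 180°]: 5°

5°


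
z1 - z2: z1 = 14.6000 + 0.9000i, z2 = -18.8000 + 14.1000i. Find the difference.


Real: 14.6 + 18.8 = 33.4
Imag: 0.9 - 14.1 = -13.2

33.4000 - 13.2000i


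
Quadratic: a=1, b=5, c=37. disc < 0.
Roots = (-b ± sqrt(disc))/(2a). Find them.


disc = 5^2 - 4*1*37 = 25 - 148 = -123
sqrt(|disc|) = sqrt(123) = 11.0905
Real part = -5/(2*1) = -2.5000
Imag part = 11.0905/(2*1) = 5.5453

-2.5000 ± 5.5453i


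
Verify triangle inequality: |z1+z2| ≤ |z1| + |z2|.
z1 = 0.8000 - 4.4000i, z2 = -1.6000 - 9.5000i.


|z1| = sqrt(0.8^2 + (-4.4)^2) = sqrt(20) = 4.4721
|z2| = sqrt((-1.6)^2 + (-9.5)^2) = sqrt(92.81) = 9.6338
z1+z2 = -0.8000 - 13.9000i
|z1+z2| = sqrt(193.85) = 13.9230
|z1|+|z2| = 4.4721 + 9.6338 = 14.1059

|z1+z2| = 13.9230 ≤ |z1|+|z2| = 14.1059 (verified)


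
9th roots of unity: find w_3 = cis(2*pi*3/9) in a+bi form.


Angle = 360*3/9 = 120°
a = cos(120°) = -0.5000
b = sin(120°) = 0.8660

-0.5000 + 0.8660i


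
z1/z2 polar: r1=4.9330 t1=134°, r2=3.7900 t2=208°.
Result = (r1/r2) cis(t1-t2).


r = 4.9330 / 3.7900 = 1.3016
theta = 134° - 208° = -74° = 286° (mod 360)

1.3016 cis(286°)


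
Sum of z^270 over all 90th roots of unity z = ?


The roots are w_k = w^k with w = e^(2*pi*i/90), and (w^k)^270 = (w^270)^k.
So S = 1 + u + u^2 + ... + u^(89) with u = w^270.
270 = 3*90 + 0, so 270 is a multiple of 90 and u = (w^90)^3 = 1.
Every one of the 90 terms equals 1: S = 90

S = 90


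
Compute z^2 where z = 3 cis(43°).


r^2 = 3^2 = 9
n*theta = 2*43° = 86° = 86° (mod 360)
a = 9*cos(86°) = 0.6278
b = 9*sin(86°) = 8.9781

9 cis(86°) = 0.6278 + 8.9781i


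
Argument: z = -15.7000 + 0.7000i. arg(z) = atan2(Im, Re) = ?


Re = -15.7, Im = 0.7
arg = atan2(0.7, -15.7) = 177.4471 degrees

arg(z) = 177.4471 degrees


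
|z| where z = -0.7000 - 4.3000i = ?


|z| = sqrt((-0.7)^2 + (-4.3)^2) = sqrt(0.49 + 18.49) = sqrt(18.98) = 4.3566

|z| = 4.3566


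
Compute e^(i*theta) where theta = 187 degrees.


cos(187°) = -0.9925
sin(187°) = -0.1219

e^(i*187°) = -0.9925 - 0.1219i


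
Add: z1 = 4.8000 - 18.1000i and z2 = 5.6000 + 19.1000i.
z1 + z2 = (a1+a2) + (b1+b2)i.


Real: 4.8 + 5.6 = 10.4
Imag: -18.1 + 19.1 = 1

10.4000 + i


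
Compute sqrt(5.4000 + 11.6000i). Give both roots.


|z| = sqrt(29.16+134.56) = 12.7953
sqrt((|z|+a)/2) = sqrt((12.7953+5.4)/2) = sqrt(9.0977) = 3.0162
sqrt((|z|-a)/2) = sqrt((12.7953-5.4)/2) = sqrt(3.6977) = 1.9229

±(3.0162 + 1.9229i) i.e. 3.0162 + 1.9229i and -3.0162 - 1.9229i


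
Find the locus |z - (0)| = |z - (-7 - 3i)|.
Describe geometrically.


Equal distances means the locus is the perpendicular bisector of z1 and z2.
Midpoint = ((0+(-7))/2, (0+(-3))/2) = (-3.5000, -1.5000)

Perpendicular bisector through (-3.5000, -1.5000)


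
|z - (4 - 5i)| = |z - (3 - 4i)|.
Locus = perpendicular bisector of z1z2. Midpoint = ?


Equal distances means the locus is the perpendicular bisector of z1 and z2.
Midpoint = ((4+3)/2, (-5+(-4))/2) = (3.5000, -4.5000)

Perpendicular bisector through (3.5000, -4.5000)


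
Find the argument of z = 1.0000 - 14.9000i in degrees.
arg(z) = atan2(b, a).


Re = 1, Im = -14.9
arg = atan2(-14.9, 1) = -86.1604 degrees

arg(z) = -86.1604 degrees


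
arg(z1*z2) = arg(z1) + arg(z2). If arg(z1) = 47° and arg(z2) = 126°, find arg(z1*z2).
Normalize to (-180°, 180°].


arg(z1*z2) = 47° + 126° = 173°
Normalized to (-180°, 180°]: 173°

173°


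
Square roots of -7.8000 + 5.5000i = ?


|z| = sqrt(60.84+30.25) = 9.5441
sqrt((|z|+a)/2) = sqrt((9.5441+(-7.8))/2) = sqrt(0.8721) = 0.9338
sqrt((|z|-a)/2) = sqrt((9.5441-(-7.8))/2) = sqrt(8.6721) = 2.9448

±(0.9338 + 2.9448i) i.e. 0.9338 + 2.9448i and -0.9338 - 2.9448i


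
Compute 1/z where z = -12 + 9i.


|z|^2 = 144+81 = 225
1/z = (-12 - 9i)/225

1/z = -0.0533 - 0.0400i


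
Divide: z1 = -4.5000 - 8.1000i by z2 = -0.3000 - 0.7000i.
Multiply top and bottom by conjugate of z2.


Conjugate of z2 = -0.3000 + 0.7000i
Numerator: (-4.5000 - 8.1000i)(-0.3000 + 0.7000i) = 7.0200 - 0.7200i
Denominator: (-0.3)^2 + (-0.7)^2 = 0.58
Result = (7.0200 - 0.7200i)/0.58

12.1034 - 1.2414i


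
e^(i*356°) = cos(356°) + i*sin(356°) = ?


cos(356°) = 0.9976
sin(356°) = -0.0698

e^(i*356°) = 0.9976 - 0.0698i


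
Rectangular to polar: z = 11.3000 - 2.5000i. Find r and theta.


r = sqrt(127.69+6.25) = sqrt(133.94) = 11.5732
theta = atan2(-2.5, 11.3) = -12.4751 degrees

r = 11.5732, theta = -12.4751 degrees


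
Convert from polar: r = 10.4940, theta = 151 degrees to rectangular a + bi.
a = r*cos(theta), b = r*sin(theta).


a = 10.4940*cos(151°) = 10.4940*(-0.87462) = -9.1783
b = 10.4940*sin(151°) = 10.4940*0.48481 = 5.0876

-9.1783 + 5.0876i


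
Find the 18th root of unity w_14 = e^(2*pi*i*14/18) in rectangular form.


Angle = 360*14/18 = 280°
a = cos(280°) = 0.1736
b = sin(280°) = -0.9848

0.1736 - 0.9848i


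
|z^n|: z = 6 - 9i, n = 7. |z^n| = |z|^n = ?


|z| = sqrt(36+81) = sqrt(117) = 10.8167
|z^7| = |z|^7 = (sqrt(117))^7 = 117^3 * sqrt(117) = 1601613*sqrt(117)

|z^7| = 1601613*sqrt(117) ≈ 17324093.3848


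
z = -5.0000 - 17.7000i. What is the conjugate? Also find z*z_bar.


z_bar = -5.0000 + 17.7000i
z*z_bar = (-5)^2 + (-17.7)^2 = 25 + 313.29 = 338.29

z_bar = -5.0000 + 17.7000i, z*z_bar = 338.29


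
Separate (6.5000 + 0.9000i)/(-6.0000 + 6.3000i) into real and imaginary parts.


Multiply by conjugate: (6.5000 + 0.9000i)(-6.0000 - 6.3000i) / ((-6)^2 + 6.3^2)
Numerator real = 6.5*(-6) + 0.9*6.3 = -33.33
Numerator imag = 0.9*(-6) - 6.5*6.3 = -46.35
Denominator = 75.69
Re(z) = -33.33/75.69 = -0.4403
Im(z) = -46.35/75.69 = -0.6124

Re(z) = -0.4403, Im(z) = -0.6124


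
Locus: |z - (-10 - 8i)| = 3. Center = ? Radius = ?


|z - z0| = r is a circle with center z0 and radius r.
Center = (-10, -8), radius = 3

Circle with center (-10, -8) and radius 3


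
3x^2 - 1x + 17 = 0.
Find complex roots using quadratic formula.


disc = (-1)^2 - 4*3*17 = 1 - 204 = -203
sqrt(|disc|) = sqrt(203) = 14.2478
Real part = 1/(2*3) = 0.1667
Imag part = 14.2478/(2*3) = 2.3746

0.1667 ± 2.3746i


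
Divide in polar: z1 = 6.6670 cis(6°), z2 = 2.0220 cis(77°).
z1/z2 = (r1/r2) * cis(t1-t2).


r = 6.6670 / 2.0220 = 3.2972
theta = 6° - 77° = -71° = 289° (mod 360)

3.2972 cis(289°)


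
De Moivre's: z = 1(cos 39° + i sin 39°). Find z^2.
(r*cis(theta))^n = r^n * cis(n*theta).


r^2 = 1^2 = 1
n*theta = 2*39° = 78° = 78° (mod 360)
a = 1*cos(78°) = 0.2079
b = 1*sin(78°) = 0.9781

1 cis(78°) = 0.2079 + 0.9781i


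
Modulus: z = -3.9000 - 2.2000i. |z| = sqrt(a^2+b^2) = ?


|z| = sqrt((-3.9)^2 + (-2.2)^2) = sqrt(15.21 + 4.84) = sqrt(20.05) = 4.4777

|z| = 4.4777


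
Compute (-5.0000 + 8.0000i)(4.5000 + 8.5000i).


Real = -5*4.5 - 8*8.5 = -22.5 - 68 = -90.5
Imag = -5*8.5 + 4.5*8 = -42.5 + 36 = -6.5

-90.5000 - 6.5000i


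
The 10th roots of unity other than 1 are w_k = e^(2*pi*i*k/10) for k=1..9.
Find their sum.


With w = e^(2*pi*i/10), all 10 of the 10th roots of unity w^0 = 1, w, ..., w^(9) sum to 0: 1 + w + ... + w^(9) = (1 - w^10)/(1 - w) = 0 since w^10 = 1, w ≠ 1.
Removing the root 1: w + w^2 + ... + w^(9) = 0 - 1 = -1

Sum = -1


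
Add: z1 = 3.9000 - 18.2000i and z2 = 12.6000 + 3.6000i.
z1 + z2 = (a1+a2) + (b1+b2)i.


Real: 3.9 + 12.6 = 16.5
Imag: -18.2 + 3.6 = -14.6

16.5000 - 14.6000i


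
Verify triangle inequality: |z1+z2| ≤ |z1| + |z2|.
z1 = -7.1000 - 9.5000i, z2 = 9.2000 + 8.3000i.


|z1| = sqrt((-7.1)^2 + (-9.5)^2) = sqrt(140.66) = 11.8600
|z2| = sqrt(9.2^2 + 8.3^2) = sqrt(153.53) = 12.3907
z1+z2 = 2.1000 - 1.2000i
|z1+z2| = sqrt(5.85) = 2.4187
|z1|+|z2| = 11.8600 + 12.3907 = 24.2507

|z1+z2| = 2.4187 ≤ |z1|+|z2| = 24.2507 (verified)


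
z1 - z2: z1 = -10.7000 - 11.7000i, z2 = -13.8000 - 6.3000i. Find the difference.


Real: -10.7 + 13.8 = 3.1
Imag: -11.7 + 6.3 = -5.4

3.1000 - 5.4000i


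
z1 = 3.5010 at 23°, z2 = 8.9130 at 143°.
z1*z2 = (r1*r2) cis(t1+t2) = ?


r = 3.5010 * 8.9130 = 31.2044
theta = 23° + 143° = 166° = 166° (mod 360)

31.2044 cis(166°)


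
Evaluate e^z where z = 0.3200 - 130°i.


e^0.3200 = 1.3771
cos(-130°) = -0.6428
sin(-130°) = -0.766
Real = 1.3771*(-0.6428) = -0.8852
Imag = 1.3771*(-0.766) = -1.0549

-0.8852 - 1.0549i


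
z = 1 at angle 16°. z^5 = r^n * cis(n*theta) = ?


r^5 = 1^5 = 1
n*theta = 5*16° = 80° = 80° (mod 360)
a = 1*cos(80°) = 0.1736
b = 1*sin(80°) = 0.9848

1 cis(80°) = 0.1736 + 0.9848i


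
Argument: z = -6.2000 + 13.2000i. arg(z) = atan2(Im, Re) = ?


Re = -6.2, Im = 13.2
arg = atan2(13.2, -6.2) = 115.1593 degrees

arg(z) = 115.1593 degrees


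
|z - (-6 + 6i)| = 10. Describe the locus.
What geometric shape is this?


|z - z0| = r is a circle with center z0 and radius r.
Center = (-6, 6), radius = 10

Circle with center (-6, 6) and radius 10


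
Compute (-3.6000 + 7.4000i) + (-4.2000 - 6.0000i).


Real: -3.6 - 4.2 = -7.8
Imag: 7.4 - 6 = 1.4

-7.8000 + 1.4000i


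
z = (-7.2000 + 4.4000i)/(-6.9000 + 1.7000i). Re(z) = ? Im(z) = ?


Multiply by conjugate: (-7.2000 + 4.4000i)(-6.9000 - 1.7000i) / ((-6.9)^2 + 1.7^2)
Numerator real = -7.2*(-6.9) + 4.4*1.7 = 57.16
Numerator imag = 4.4*(-6.9) - (-7.2)*1.7 = -18.12
Denominator = 50.5
Re(z) = 57.16/50.5 = 1.1319
Im(z) = -18.12/50.5 = -0.3588

Re(z) = 1.1319, Im(z) = -0.3588


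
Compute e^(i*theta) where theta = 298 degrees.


cos(298°) = 0.4695
sin(298°) = -0.8829

e^(i*298°) = 0.4695 - 0.8829i


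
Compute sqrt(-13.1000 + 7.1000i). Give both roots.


|z| = sqrt(171.61+50.41) = 14.9003
sqrt((|z|+a)/2) = sqrt((14.9003+(-13.1))/2) = sqrt(0.9002) = 0.9488
sqrt((|z|-a)/2) = sqrt((14.9003-(-13.1))/2) = sqrt(14.0002) = 3.7417

±(0.9488 + 3.7417i) i.e. 0.9488 + 3.7417i and -0.9488 - 3.7417i


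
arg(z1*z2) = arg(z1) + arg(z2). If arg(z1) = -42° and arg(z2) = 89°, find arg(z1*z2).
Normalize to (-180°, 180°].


arg(z1*z2) = -42° + 89° = 47°
Normalized to (-180°, 180°]: 47°

47°


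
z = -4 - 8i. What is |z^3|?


|z| = sqrt(16+64) = sqrt(80) = 8.9443
|z^3| = |z|^3 = (sqrt(80))^3 = 80*sqrt(80)

|z^3| = 80*sqrt(80) ≈ 715.5418


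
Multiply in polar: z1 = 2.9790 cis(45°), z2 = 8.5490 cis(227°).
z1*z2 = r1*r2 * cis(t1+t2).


r = 2.9790 * 8.5490 = 25.4675
theta = 45° + 227° = 272° = 272° (mod 360)

25.4675 cis(272°)


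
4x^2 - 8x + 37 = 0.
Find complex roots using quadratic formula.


disc = (-8)^2 - 4*4*37 = 64 - 592 = -528
sqrt(|disc|) = sqrt(528) = 22.9783
Real part = 8/(2*4) = 1.0000
Imag part = 22.9783/(2*4) = 2.8723

1.0000 ± 2.8723i


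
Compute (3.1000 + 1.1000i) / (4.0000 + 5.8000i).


Conjugate of z2 = 4.0000 - 5.8000i
Numerator: (3.1000 + 1.1000i)(4.0000 - 5.8000i) = 18.7800 - 13.5800i
Denominator: 4^2 + 5.8^2 = 49.64
Result = (18.7800 - 13.5800i)/49.64

0.3783 - 0.2736i


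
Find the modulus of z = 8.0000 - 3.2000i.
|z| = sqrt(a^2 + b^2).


|z| = sqrt(8^2 + (-3.2)^2) = sqrt(64 + 10.24) = sqrt(74.24) = 8.6163

|z| = 8.6163


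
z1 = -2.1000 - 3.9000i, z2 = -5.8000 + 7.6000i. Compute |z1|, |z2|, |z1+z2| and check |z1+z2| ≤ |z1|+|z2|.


|z1| = sqrt((-2.1)^2 + (-3.9)^2) = sqrt(19.62) = 4.4294
|z2| = sqrt((-5.8)^2 + 7.6^2) = sqrt(91.4) = 9.5603
z1+z2 = -7.9000 + 3.7000i
|z1+z2| = sqrt(76.1) = 8.7235
|z1|+|z2| = 4.4294 + 9.5603 = 13.9897

|z1+z2| = 8.7235 ≤ |z1|+|z2| = 13.9897 (verified)


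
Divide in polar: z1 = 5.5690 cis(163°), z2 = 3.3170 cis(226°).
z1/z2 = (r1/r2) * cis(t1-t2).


r = 5.5690 / 3.3170 = 1.6789
theta = 163° - 226° = -63° = 297° (mod 360)

1.6789 cis(297°)


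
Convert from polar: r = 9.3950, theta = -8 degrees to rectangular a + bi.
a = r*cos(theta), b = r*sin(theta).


a = 9.3950*cos(-8°) = 9.3950*0.99027 = 9.3036
b = 9.3950*sin(-8°) = 9.3950*(-0.13917) = -1.3075

9.3036 - 1.3075i


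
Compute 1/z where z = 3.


|z|^2 = 9+0 = 9
1/z = (3 - 0i)/9

1/z = 0.3333 + 0i


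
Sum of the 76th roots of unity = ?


The sum of all 76th roots of unity is 0.
Geometric series: (1 - w^76)/(1 - w) = (1-1)/(1-w) = 0 since w^76 = 1, w ≠ 1.
Alternatively: coefficient of z^75 in z^76 - 1 is 0.

0


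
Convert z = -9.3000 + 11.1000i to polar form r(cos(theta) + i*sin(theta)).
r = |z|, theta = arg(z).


r = sqrt(86.49+123.21) = sqrt(209.7) = 14.4810
theta = atan2(11.1, -9.3) = 129.9575 degrees

r = 14.4810, theta = 129.9575 degrees


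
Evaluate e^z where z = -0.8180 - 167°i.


e^-0.8180 = 0.4413
cos(-167°) = -0.9744
sin(-167°) = -0.225
Real = 0.4413*(-0.9744) = -0.4300
Imag = 0.4413*(-0.225) = -0.0993

-0.4300 - 0.0993i


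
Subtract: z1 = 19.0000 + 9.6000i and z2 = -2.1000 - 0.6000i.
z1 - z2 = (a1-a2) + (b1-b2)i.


Real: 19 + 2.1 = 21.1
Imag: 9.6 + 0.6 = 10.2

21.1000 + 10.2000i


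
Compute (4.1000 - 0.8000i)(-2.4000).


Real = 4.1*(-2.4) - (-0.8)*0 = -9.84 - 0 = -9.84
Imag = 4.1*0 - (2.4)*(-0.8) = 0 + 1.92 = 1.92

-9.8400 + 1.9200i


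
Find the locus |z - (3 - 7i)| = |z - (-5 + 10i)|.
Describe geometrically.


Equal distances means the locus is the perpendicular bisector of z1 and z2.
Midpoint = ((3+(-5))/2, (-7+10)/2) = (-1.0000, 1.5000)

Perpendicular bisector through (-1.0000, 1.5000)


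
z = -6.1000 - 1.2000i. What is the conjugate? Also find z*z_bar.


z_bar = -6.1000 + 1.2000i
z*z_bar = (-6.1)^2 + (-1.2)^2 = 37.21 + 1.44 = 38.65

z_bar = -6.1000 + 1.2000i, z*z_bar = 38.65


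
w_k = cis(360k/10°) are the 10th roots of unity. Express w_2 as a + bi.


Angle = 360*2/10 = 72°
a = cos(72°) = 0.3090
b = sin(72°) = 0.9511

0.3090 + 0.9511i


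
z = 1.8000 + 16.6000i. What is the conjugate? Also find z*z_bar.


z_bar = 1.8000 - 16.6000i
z*z_bar = 1.8^2 + 16.6^2 = 3.24 + 275.56 = 278.8

z_bar = 1.8000 - 16.6000i, z*z_bar = 278.8


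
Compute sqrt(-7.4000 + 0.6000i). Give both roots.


|z| = sqrt(54.76+0.36) = 7.4243
sqrt((|z|+a)/2) = sqrt((7.4243+(-7.4))/2) = sqrt(0.0121) = 0.1102
sqrt((|z|-a)/2) = sqrt((7.4243-(-7.4))/2) = sqrt(7.4121) = 2.7225

±(0.1102 + 2.7225i) i.e. 0.1102 + 2.7225i and -0.1102 - 2.7225i


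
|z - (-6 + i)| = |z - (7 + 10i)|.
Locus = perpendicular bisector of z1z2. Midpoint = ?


Equal distances means the locus is the perpendicular bisector of z1 and z2.
Midpoint = ((-6+7)/2, (1+10)/2) = (0.5000, 5.5000)

Perpendicular bisector through (0.5000, 5.5000)


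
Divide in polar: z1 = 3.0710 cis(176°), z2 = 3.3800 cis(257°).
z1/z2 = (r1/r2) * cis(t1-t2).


r = 3.0710 / 3.3800 = 0.9086
theta = 176° - 257° = -81° = 279° (mod 360)

0.9086 cis(279°)


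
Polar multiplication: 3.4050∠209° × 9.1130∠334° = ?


r = 3.4050 * 9.1130 = 31.0298
theta = 209° + 334° = 543° = 183° (mod 360)

31.0298 cis(183°)


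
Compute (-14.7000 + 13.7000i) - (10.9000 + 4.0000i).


Real: -14.7 - 10.9 = -25.6
Imag: 13.7 - 4 = 9.7

-25.6000 + 9.7000i


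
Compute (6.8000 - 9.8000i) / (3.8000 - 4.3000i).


Conjugate of z2 = 3.8000 + 4.3000i
Numerator: (6.8000 - 9.8000i)(3.8000 + 4.3000i) = 67.9800 - 8.0000i
Denominator: 3.8^2 + (-4.3)^2 = 32.93
Result = (67.9800 - 8.0000i)/32.93

2.0644 - 0.2429i


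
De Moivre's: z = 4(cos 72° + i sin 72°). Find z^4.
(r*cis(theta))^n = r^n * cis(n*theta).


r^4 = 4^4 = 256
n*theta = 4*72° = 288° = 288° (mod 360)
a = 256*cos(288°) = 79.1084
b = 256*sin(288°) = -243.4705

256 cis(288°) = 79.1084 - 243.4705i


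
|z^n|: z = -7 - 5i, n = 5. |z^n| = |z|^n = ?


|z| = sqrt(49+25) = sqrt(74) = 8.6023
|z^5| = |z|^5 = (sqrt(74))^5 = 74^2 * sqrt(74) = 5476*sqrt(74)

|z^5| = 5476*sqrt(74) ≈ 47106.3332


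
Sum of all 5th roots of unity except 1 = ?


With w = e^(2*pi*i/5), all 5 of the 5th roots of unity w^0 = 1, w, ..., w^(4) sum to 0: 1 + w + ... + w^(4) = (1 - w^5)/(1 - w) = 0 since w^5 = 1, w ≠ 1.
Removing the root 1: w + w^2 + ... + w^(4) = 0 - 1 = -1

Sum = -1


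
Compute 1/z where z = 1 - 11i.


|z|^2 = 1+121 = 122
1/z = (1 + 11i)/122

1/z = 0.0082 + 0.0902i


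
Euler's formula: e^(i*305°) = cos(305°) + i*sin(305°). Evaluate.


cos(305°) = 0.5736
sin(305°) = -0.8192

e^(i*305°) = 0.5736 - 0.8192i


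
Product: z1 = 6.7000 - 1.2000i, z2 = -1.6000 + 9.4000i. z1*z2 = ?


Real = 6.7*(-1.6) - (-1.2)*9.4 = -10.72 - (-11.28) = 0.56
Imag = 6.7*9.4 - (1.6)*(-1.2) = 62.98 + 1.92 = 64.9

0.5600 + 64.9000i


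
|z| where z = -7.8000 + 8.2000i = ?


|z| = sqrt((-7.8)^2 + 8.2^2) = sqrt(60.84 + 67.24) = sqrt(128.08) = 11.3172

|z| = 11.3172


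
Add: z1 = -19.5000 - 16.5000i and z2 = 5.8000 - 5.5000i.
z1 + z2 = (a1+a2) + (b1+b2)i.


Real: -19.5 + 5.8 = -13.7
Imag: -16.5 - 5.5 = -22

-13.7000 - 22.0000i


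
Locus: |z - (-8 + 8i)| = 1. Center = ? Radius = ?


|z - z0| = r is a circle with center z0 and radius r.
Center = (-8, 8), radius = 1

Circle with center (-8, 8) and radius 1


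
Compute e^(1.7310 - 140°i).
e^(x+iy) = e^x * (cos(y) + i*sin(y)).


e^1.7310 = 5.6463
cos(-140°) = -0.76604
sin(-140°) = -0.6428
Real = 5.6463*(-0.76604) = -4.3253
Imag = 5.6463*(-0.6428) = -3.6294

-4.3253 - 3.6294i


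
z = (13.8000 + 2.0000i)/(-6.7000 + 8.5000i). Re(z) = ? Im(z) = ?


Multiply by conjugate: (13.8000 + 2.0000i)(-6.7000 - 8.5000i) / ((-6.7)^2 + 8.5^2)
Numerator real = 13.8*(-6.7) + 2*8.5 = -75.46
Numerator imag = 2*(-6.7) - 13.8*8.5 = -130.7
Denominator = 117.14
Re(z) = -75.46/117.14 = -0.6442
Im(z) = -130.7/117.14 = -1.1158

Re(z) = -0.6442, Im(z) = -1.1158


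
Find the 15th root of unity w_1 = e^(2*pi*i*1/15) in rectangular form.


Angle = 360*1/15 = 24°
a = cos(24°) = 0.9135
b = sin(24°) = 0.4067

0.9135 + 0.4067i


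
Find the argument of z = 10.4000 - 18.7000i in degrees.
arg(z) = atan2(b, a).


Re = 10.4, Im = -18.7
arg = atan2(-18.7, 10.4) = -60.9194 degrees

arg(z) = -60.9194 degrees


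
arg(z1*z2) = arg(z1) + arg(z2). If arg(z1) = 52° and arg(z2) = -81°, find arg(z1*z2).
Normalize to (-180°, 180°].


arg(z1*z2) = 52° - 81° = -29°
Normalized to (-180°, 180°]: -29°

-29°


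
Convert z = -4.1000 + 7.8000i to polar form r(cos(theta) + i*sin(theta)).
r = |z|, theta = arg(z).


r = sqrt(16.81+60.84) = sqrt(77.65) = 8.8119
theta = atan2(7.8, -4.1) = 117.7283 degrees

r = 8.8119, theta = 117.7283 degrees


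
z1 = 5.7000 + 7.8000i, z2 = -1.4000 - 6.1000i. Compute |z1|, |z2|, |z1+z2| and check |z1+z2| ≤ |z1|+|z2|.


|z1| = sqrt(5.7^2 + 7.8^2) = sqrt(93.33) = 9.6607
|z2| = sqrt((-1.4)^2 + (-6.1)^2) = sqrt(39.17) = 6.2586
z1+z2 = 4.3000 + 1.7000i
|z1+z2| = sqrt(21.38) = 4.6239
|z1|+|z2| = 9.6607 + 6.2586 = 15.9193

|z1+z2| = 4.6239 ≤ |z1|+|z2| = 15.9193 (verified)


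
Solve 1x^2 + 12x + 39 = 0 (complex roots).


disc = 12^2 - 4*1*39 = 144 - 156 = -12
sqrt(|disc|) = sqrt(12) = 3.4641
Real part = -12/(2*1) = -6.0000
Imag part = 3.4641/(2*1) = 1.7321

-6.0000 ± 1.7321i


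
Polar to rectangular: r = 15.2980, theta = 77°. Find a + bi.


a = 15.2980*cos(77°) = 15.2980*0.22495 = 3.4413
b = 15.2980*sin(77°) = 15.2980*0.97437 = 14.9059

3.4413 + 14.9059i


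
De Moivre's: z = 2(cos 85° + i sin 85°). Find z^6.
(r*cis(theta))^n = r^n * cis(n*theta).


r^6 = 2^6 = 64
n*theta = 6*85° = 510° = 150° (mod 360)
a = 64*cos(150°) = -55.4256
b = 64*sin(150°) = 32.0000

64 cis(150°) = -55.4256 + 32.0000i


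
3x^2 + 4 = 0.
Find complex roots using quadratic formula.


disc = 0^2 - 4*3*4 = 0 - 48 = -48
sqrt(|disc|) = sqrt(48) = 6.9282
Real part = 0/(2*3) = 0
Imag part = 6.9282/(2*3) = 1.1547

0 ± 1.1547i


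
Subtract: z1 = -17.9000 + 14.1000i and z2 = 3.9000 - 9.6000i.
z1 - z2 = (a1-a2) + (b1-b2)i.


Real: -17.9 - 3.9 = -21.8
Imag: 14.1 + 9.6 = 23.7

-21.8000 + 23.7000i


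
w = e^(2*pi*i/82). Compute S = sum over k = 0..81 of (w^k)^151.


The roots are w_k = w^k with w = e^(2*pi*i/82), and (w^k)^151 = (w^151)^k.
So S = 1 + u + u^2 + ... + u^(81) with u = w^151.
151 = 1*82 + 69, so 151 is not a multiple of 82: u = (w^82)^1 * w^69 = w^69 ≠ 1 (w is a primitive 82th root), while u^82 = (w^82)^151 = 1.
Geometric series: S = (1 - u^82)/(1 - u) = (1 - 1)/(1 - u) = 0

S = 0


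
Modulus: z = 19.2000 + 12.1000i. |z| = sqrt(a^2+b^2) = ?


|z| = sqrt(19.2^2 + 12.1^2) = sqrt(368.64 + 146.41) = sqrt(515.05) = 22.6947

|z| = 22.6947


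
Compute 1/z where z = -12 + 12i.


|z|^2 = 144+144 = 288
1/z = (-12 - 12i)/288

1/z = -0.0417 - 0.0417i


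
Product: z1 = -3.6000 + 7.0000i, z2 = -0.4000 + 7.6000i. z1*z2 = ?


Real = -3.6*(-0.4) - 7*7.6 = 1.44 - 53.2 = -51.76
Imag = -3.6*7.6 - (0.4)*7 = -27.36 - (2.8) = -30.16

-51.7600 - 30.1600i


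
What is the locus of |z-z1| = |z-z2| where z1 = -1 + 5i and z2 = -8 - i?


Equal distances means the locus is the perpendicular bisector of z1 and z2.
Midpoint = ((-1+(-8))/2, (5+(-1))/2) = (-4.5000, 2.0000)

Perpendicular bisector through (-4.5000, 2.0000)


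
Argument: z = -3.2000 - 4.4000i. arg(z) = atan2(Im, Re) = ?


Re = -3.2, Im = -4.4
arg = atan2(-4.4, -3.2) = -126.0274 degrees

arg(z) = -126.0274 degrees


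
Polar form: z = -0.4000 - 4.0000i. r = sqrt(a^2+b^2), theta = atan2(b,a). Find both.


r = sqrt(0.16+16) = sqrt(16.16) = 4.0200
theta = atan2(-4, -0.4) = -95.7106 degrees

r = 4.0200, theta = -95.7106 degrees


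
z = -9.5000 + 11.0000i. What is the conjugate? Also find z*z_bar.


z_bar = -9.5000 - 11.0000i
z*z_bar = (-9.5)^2 + 11^2 = 90.25 + 121 = 211.25

z_bar = -9.5000 - 11.0000i, z*z_bar = 211.25


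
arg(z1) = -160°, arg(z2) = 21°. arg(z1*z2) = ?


arg(z1*z2) = -160° + 21° = -139°
Normalized to (-180°, 180°]: -139°

-139°


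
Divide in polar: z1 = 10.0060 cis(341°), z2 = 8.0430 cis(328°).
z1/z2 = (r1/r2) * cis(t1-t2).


r = 10.0060 / 8.0430 = 1.2441
theta = 341° - 328° = 13° = 13° (mod 360)

1.2441 cis(13°)


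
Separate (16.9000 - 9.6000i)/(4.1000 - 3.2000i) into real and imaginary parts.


Multiply by conjugate: (16.9000 - 9.6000i)(4.1000 + 3.2000i) / (4.1^2 + (-3.2)^2)
Numerator real = 16.9*4.1 - (9.6)*(-3.2) = 100.01
Numerator imag = -9.6*4.1 - 16.9*(-3.2) = 14.72
Denominator = 27.05
Re(z) = 100.01/27.05 = 3.6972
Im(z) = 14.72/27.05 = 0.5442

Re(z) = 3.6972, Im(z) = 0.5442


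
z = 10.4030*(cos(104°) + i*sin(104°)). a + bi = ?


a = 10.4030*cos(104°) = 10.4030*(-0.24192) = -2.5167
b = 10.4030*sin(104°) = 10.4030*0.9703 = 10.0940

-2.5167 + 10.0940i


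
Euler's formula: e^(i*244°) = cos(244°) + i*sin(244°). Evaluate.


cos(244°) = -0.4384
sin(244°) = -0.8988

e^(i*244°) = -0.4384 - 0.8988i


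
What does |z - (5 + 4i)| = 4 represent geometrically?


|z - z0| = r is a circle with center z0 and radius r.
Center = (5, 4), radius = 4

Circle with center (5, 4) and radius 4


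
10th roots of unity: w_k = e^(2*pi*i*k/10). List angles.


The 10th roots of unity are cis(360k/10°) for k=0..9
Angle step = 360/10 = 36°
Primitive root: cis(36°)
Primitive root = 0.8090 + 0.5878i

10 roots at angles: 0°, 36°, 72°, 108°, 144°, 180°, 216°, 252°, 288°, 324°


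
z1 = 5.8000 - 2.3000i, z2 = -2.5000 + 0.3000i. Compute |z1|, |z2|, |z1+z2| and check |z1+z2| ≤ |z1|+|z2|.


|z1| = sqrt(5.8^2 + (-2.3)^2) = sqrt(38.93) = 6.2394
|z2| = sqrt((-2.5)^2 + 0.3^2) = sqrt(6.34) = 2.5179
z1+z2 = 3.3000 - 2.0000i
|z1+z2| = sqrt(14.89) = 3.8588
|z1|+|z2| = 6.2394 + 2.5179 = 8.7573

|z1+z2| = 3.8588 ≤ |z1|+|z2| = 8.7573 (verified)


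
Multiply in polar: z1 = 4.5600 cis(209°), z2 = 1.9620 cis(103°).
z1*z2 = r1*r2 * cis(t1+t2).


r = 4.5600 * 1.9620 = 8.9467
theta = 209° + 103° = 312° = 312° (mod 360)

8.9467 cis(312°)


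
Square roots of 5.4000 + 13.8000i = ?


|z| = sqrt(29.16+190.44) = 14.8189
sqrt((|z|+a)/2) = sqrt((14.8189+5.4)/2) = sqrt(10.1095) = 3.1795
sqrt((|z|-a)/2) = sqrt((14.8189-5.4)/2) = sqrt(4.7095) = 2.1701

±(3.1795 + 2.1701i) i.e. 3.1795 + 2.1701i and -3.1795 - 2.1701i


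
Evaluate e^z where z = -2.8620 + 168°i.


e^-2.8620 = 0.0572
cos(168°) = -0.9781
sin(168°) = 0.2079
Real = 0.0572*(-0.9781) = -0.0559
Imag = 0.0572*0.2079 = 0.0119

-0.0559 + 0.0119i


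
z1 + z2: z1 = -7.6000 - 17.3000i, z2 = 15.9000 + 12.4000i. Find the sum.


Real: -7.6 + 15.9 = 8.3
Imag: -17.3 + 12.4 = -4.9

8.3000 - 4.9000i


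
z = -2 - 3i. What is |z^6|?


|z| = sqrt(4+9) = sqrt(13) = 3.6056
|z^6| = |z|^6 = (sqrt(13))^6 = 13^3 = 2197

|z^6| = 2197


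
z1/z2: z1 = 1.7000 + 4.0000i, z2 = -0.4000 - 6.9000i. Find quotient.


Conjugate of z2 = -0.4000 + 6.9000i
Numerator: (1.7000 + 4.0000i)(-0.4000 + 6.9000i) = -28.2800 + 10.1300i
Denominator: (-0.4)^2 + (-6.9)^2 = 47.77
Result = (-28.2800 + 10.1300i)/47.77

-0.5920 + 0.2121i


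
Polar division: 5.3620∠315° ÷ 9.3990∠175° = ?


r = 5.3620 / 9.3990 = 0.5705
theta = 315° - 175° = 140° = 140° (mod 360)

0.5705 cis(140°)


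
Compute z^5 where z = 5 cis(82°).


r^5 = 5^5 = 3125
n*theta = 5*82° = 410° = 50° (mod 360)
a = 3125*cos(50°) = 2008.7113
b = 3125*sin(50°) = 2393.8889

3125 cis(50°) = 2008.7113 + 2393.8889i


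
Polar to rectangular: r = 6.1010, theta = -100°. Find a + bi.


a = 6.1010*cos(-100°) = 6.1010*(-0.17365) = -1.0594
b = 6.1010*sin(-100°) = 6.1010*(-0.9848) = -6.0083

-1.0594 - 6.0083i


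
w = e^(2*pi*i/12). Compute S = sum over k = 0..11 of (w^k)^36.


The roots are w_k = w^k with w = e^(2*pi*i/12), and (w^k)^36 = (w^36)^k.
So S = 1 + u + u^2 + ... + u^(11) with u = w^36.
36 = 3*12 + 0, so 36 is a multiple of 12 and u = (w^12)^3 = 1.
Every one of the 12 terms equals 1: S = 12

S = 12


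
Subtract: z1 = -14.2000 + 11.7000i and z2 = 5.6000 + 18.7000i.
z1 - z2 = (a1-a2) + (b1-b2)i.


Real: -14.2 - 5.6 = -19.8
Imag: 11.7 - 18.7 = -7

-19.8000 - 7.0000i


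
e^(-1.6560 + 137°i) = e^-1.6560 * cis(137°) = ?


e^-1.6560 = 0.1909
cos(137°) = -0.7314
sin(137°) = 0.682
Real = 0.1909*(-0.7314) = -0.1396
Imag = 0.1909*0.682 = 0.1302

-0.1396 + 0.1302i


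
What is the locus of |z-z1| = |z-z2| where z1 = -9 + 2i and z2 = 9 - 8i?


Equal distances means the locus is the perpendicular bisector of z1 and z2.
Midpoint = ((-9+9)/2, (2+(-8))/2) = (0, -3.0000)

Perpendicular bisector through (0, -3.0000)


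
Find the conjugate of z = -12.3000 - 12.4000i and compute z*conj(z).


z_bar = -12.3000 + 12.4000i
z*z_bar = (-12.3)^2 + (-12.4)^2 = 151.29 + 153.76 = 305.05

z_bar = -12.3000 + 12.4000i, z*z_bar = 305.05


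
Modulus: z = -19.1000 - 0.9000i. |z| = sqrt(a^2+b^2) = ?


|z| = sqrt((-19.1)^2 + (-0.9)^2) = sqrt(364.81 + 0.81) = sqrt(365.62) = 19.1212

|z| = 19.1212


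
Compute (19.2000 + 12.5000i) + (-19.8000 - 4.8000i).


Real: 19.2 - 19.8 = -0.6
Imag: 12.5 - 4.8 = 7.7

-0.6000 + 7.7000i


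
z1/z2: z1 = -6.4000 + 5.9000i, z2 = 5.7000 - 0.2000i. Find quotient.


Conjugate of z2 = 5.7000 + 0.2000i
Numerator: (-6.4000 + 5.9000i)(5.7000 + 0.2000i) = -37.6600 + 32.3500i
Denominator: 5.7^2 + (-0.2)^2 = 32.53
Result = (-37.6600 + 32.3500i)/32.53

-1.1577 + 0.9945i


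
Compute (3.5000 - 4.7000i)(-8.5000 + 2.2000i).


Real = 3.5*(-8.5) - (-4.7)*2.2 = -29.75 - (-10.34) = -19.41
Imag = 3.5*2.2 - (8.5)*(-4.7) = 7.7 + 39.95 = 47.65

-19.4100 + 47.6500i


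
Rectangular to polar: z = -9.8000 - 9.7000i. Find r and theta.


r = sqrt(96.04+94.09) = sqrt(190.13) = 13.7888
theta = atan2(-9.7, -9.8) = -135.2938 degrees

r = 13.7888, theta = -135.2938 degrees


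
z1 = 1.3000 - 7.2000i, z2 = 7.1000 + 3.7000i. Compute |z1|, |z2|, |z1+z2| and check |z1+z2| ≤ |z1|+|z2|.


|z1| = sqrt(1.3^2 + (-7.2)^2) = sqrt(53.53) = 7.3164
|z2| = sqrt(7.1^2 + 3.7^2) = sqrt(64.1) = 8.0062
z1+z2 = 8.4000 - 3.5000i
|z1+z2| = sqrt(82.81) = 9.1000
|z1|+|z2| = 7.3164 + 8.0062 = 15.3226

|z1+z2| = 9.1000 ≤ |z1|+|z2| = 15.3226 (verified)


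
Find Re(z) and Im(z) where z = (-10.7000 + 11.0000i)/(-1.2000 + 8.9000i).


Multiply by conjugate: (-10.7000 + 11.0000i)(-1.2000 - 8.9000i) / ((-1.2)^2 + 8.9^2)
Numerator real = -10.7*(-1.2) + 11*8.9 = 110.74
Numerator imag = 11*(-1.2) - (-10.7)*8.9 = 82.03
Denominator = 80.65
Re(z) = 110.74/80.65 = 1.3731
Im(z) = 82.03/80.65 = 1.0171

Re(z) = 1.3731, Im(z) = 1.0171


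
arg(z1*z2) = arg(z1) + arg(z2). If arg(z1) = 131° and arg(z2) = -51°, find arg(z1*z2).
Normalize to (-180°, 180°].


arg(z1*z2) = 131° - 51° = 80°
Normalized to (-180°, 180°]: 80°

80°


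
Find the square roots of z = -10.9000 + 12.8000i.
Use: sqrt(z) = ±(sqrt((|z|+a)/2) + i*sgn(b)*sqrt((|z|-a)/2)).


|z| = sqrt(118.81+163.84) = 16.8122
sqrt((|z|+a)/2) = sqrt((16.8122+(-10.9))/2) = sqrt(2.9561) = 1.7193
sqrt((|z|-a)/2) = sqrt((16.8122-(-10.9))/2) = sqrt(13.8561) = 3.7224

±(1.7193 + 3.7224i) i.e. 1.7193 + 3.7224i and -1.7193 - 3.7224i


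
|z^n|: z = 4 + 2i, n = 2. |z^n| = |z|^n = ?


|z| = sqrt(16+4) = sqrt(20) = 4.4721
|z^2| = |z|^2 = (sqrt(20))^2 = 20

|z^2| = 20


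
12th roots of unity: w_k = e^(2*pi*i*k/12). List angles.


The 12th roots of unity are cis(360k/12°) for k=0..11
Angle step = 360/12 = 30°
Primitive root: cis(30°)
Primitive root = 0.8660 + 0.5000i

12 roots at angles: 0°, 30°, 60°, 90°, 120°, 150°, 180°, 210°, 240°, 270°, 300°, 330°


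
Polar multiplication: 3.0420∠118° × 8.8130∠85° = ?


r = 3.0420 * 8.8130 = 26.8091
theta = 118° + 85° = 203° = 203° (mod 360)

26.8091 cis(203°)


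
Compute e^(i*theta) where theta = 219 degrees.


cos(219°) = -0.7771
sin(219°) = -0.6293

e^(i*219°) = -0.7771 - 0.6293i
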